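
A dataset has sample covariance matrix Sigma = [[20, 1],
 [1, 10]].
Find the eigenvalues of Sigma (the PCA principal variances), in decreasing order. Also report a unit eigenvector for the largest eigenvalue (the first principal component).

Step 1 — characteristic polynomial of 2×2 Sigma:
  det(Sigma - λI) = λ² - trace · λ + det = 0.
  trace = 20 + 10 = 30, det = 20·10 - (1)² = 199.
Step 2 — discriminant:
  Δ = trace² - 4·det = 900 - 796 = 104.
Step 3 — eigenvalues:
  λ = (trace ± √Δ)/2 = (30 ± 10.198)/2,
  λ_1 = 20.099,  λ_2 = 9.901.

Step 4 — unit eigenvector for λ_1: solve (Sigma - λ_1 I)v = 0. First row:
  (20 - 20.099)·v_x + (1)·v_y = 0, i.e. (-0.099)·v_x + (1)·v_y = 0,
  so v ∝ (b, λ_1 - a) = (1, 0.099) = u.
  ||u|| = √((1)² + (0.099)²) = √(1.0098) ≈ 1.0049,
  v_1 = u/||u|| ≈ (0.9951, 0.0985) (||v_1|| = 1).

λ_1 = 20.099,  λ_2 = 9.901;  v_1 ≈ (0.9951, 0.0985)


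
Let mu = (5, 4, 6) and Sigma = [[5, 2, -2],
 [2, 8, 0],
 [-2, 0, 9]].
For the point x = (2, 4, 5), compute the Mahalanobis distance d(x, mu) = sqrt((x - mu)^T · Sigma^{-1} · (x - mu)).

Step 1 — centre the observation: (x - mu) = (-3, 0, -1).

Step 2 — invert Sigma (cofactor / det for 3×3, or solve directly):
  Sigma^{-1} = [[0.2466, -0.0616, 0.0548],
 [-0.0616, 0.1404, -0.0137],
 [0.0548, -0.0137, 0.1233]].

Step 3 — form the quadratic (x - mu)^T · Sigma^{-1} · (x - mu):
  Sigma^{-1} · (x - mu) = (-0.7945, 0.1986, -0.2877).
  (x - mu)^T · [Sigma^{-1} · (x - mu)] = (-3)·(-0.7945) + (0)·(0.1986) + (-1)·(-0.2877) = 2.6712.

Step 4 — take square root: d = √(2.6712) ≈ 1.6344.

d(x, mu) = √(2.6712) ≈ 1.6344


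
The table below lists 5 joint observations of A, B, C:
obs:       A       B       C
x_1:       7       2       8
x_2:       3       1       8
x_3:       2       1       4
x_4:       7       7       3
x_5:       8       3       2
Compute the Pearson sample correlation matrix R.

Step 1 — column means:
  mean(A) = (7 + 3 + 2 + 7 + 8) / 5 = 27/5 = 5.4
  mean(B) = (2 + 1 + 1 + 7 + 3) / 5 = 14/5 = 2.8
  mean(C) = (8 + 8 + 4 + 3 + 2) / 5 = 25/5 = 5

Step 2 — sample variances and covariances s[i,j] = (1/(n-1)) · Σ_k (x_{k,i} - mean_i) · (x_{k,j} - mean_j), with n-1 = 4:
  s[A,A] = ((1.6)·(1.6) + (-2.4)·(-2.4) + (-3.4)·(-3.4) + (1.6)·(1.6) + (2.6)·(2.6)) / 4 = 29.2/4 = 7.3
  s[A,B] = ((1.6)·(-0.8) + (-2.4)·(-1.8) + (-3.4)·(-1.8) + (1.6)·(4.2) + (2.6)·(0.2)) / 4 = 16.4/4 = 4.1
  s[A,C] = ((1.6)·(3) + (-2.4)·(3) + (-3.4)·(-1) + (1.6)·(-2) + (2.6)·(-3)) / 4 = -10/4 = -2.5
  s[B,B] = ((-0.8)·(-0.8) + (-1.8)·(-1.8) + (-1.8)·(-1.8) + (4.2)·(4.2) + (0.2)·(0.2)) / 4 = 24.8/4 = 6.2
  s[B,C] = ((-0.8)·(3) + (-1.8)·(3) + (-1.8)·(-1) + (4.2)·(-2) + (0.2)·(-3)) / 4 = -15/4 = -3.75
  s[C,C] = ((3)·(3) + (3)·(3) + (-1)·(-1) + (-2)·(-2) + (-3)·(-3)) / 4 = 32/4 = 8
  Sample standard deviations s_i = √(s[i,i]):
  s(A) = √(7.3) = 2.7019
  s(B) = √(6.2) = 2.49
  s(C) = √(8) = 2.8284

Step 3 — r_{ij} = s_{ij} / (s_i · s_j):
  r[A,A] = 1 (diagonal).
  r[A,B] = 4.1 / (2.7019 · 2.49) = 4.1 / 6.7276 = 0.6094
  r[A,C] = -2.5 / (2.7019 · 2.8284) = -2.5 / 7.642 = -0.3271
  r[B,B] = 1 (diagonal).
  r[B,C] = -3.75 / (2.49 · 2.8284) = -3.75 / 7.0427 = -0.5325
  r[C,C] = 1 (diagonal).

R is symmetric with unit diagonal. Assembling:

R = [[1, 0.6094, -0.3271],
 [0.6094, 1, -0.5325],
 [-0.3271, -0.5325, 1]]


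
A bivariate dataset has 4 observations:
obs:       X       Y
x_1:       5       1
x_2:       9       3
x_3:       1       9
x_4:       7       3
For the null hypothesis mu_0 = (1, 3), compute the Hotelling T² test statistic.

Step 1 — sample mean vector:
  mean(X) = (5 + 9 + 1 + 7) / 4 = 22/4 = 5.5
  mean(Y) = (1 + 3 + 9 + 3) / 4 = 16/4 = 4
  x̄ = (5.5, 4),  deviation x̄ - mu_0 = (5.5, 4) - (1, 3) = (4.5, 1).

Step 2 — sample covariance matrix, S[i,j] = (1/(n-1)) · Σ_k (x_{k,i} - mean_i) · (x_{k,j} - mean_j), divisor n-1 = 3:
  S[X,X] = ((-0.5)·(-0.5) + (3.5)·(3.5) + (-4.5)·(-4.5) + (1.5)·(1.5)) / 3 = 35/3 = 11.6667
  S[X,Y] = ((-0.5)·(-3) + (3.5)·(-1) + (-4.5)·(5) + (1.5)·(-1)) / 3 = -26/3 = -8.6667
  S[Y,Y] = ((-3)·(-3) + (-1)·(-1) + (5)·(5) + (-1)·(-1)) / 3 = 36/3 = 12
  S = [[11.6667, -8.6667],
 [-8.6667, 12]].

Step 3 — invert S. det(S) = 11.6667·12 - (-8.6667)² = 64.8889.
  S^{-1} = (1/det) · [[d, -b], [-b, a]] = [[0.1849, 0.1336],
 [0.1336, 0.1798]].

Step 4 — quadratic form (x̄ - mu_0)^T · S^{-1} · (x̄ - mu_0):
  S^{-1} · (x̄ - mu_0) = (0.9658, 0.7808),
  (x̄ - mu_0)^T · [...] = (4.5)·(0.9658) + (1)·(0.7808) = 5.1267.

Step 5 — scale by n: T² = 4 · 5.1267 = 20.5068.

T² ≈ 20.5068


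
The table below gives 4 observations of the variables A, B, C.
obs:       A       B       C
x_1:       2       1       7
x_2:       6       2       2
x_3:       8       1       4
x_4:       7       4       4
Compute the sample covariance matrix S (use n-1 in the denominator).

Step 1 — column means:
  mean(A) = (2 + 6 + 8 + 7) / 4 = 23/4 = 5.75
  mean(B) = (1 + 2 + 1 + 4) / 4 = 8/4 = 2
  mean(C) = (7 + 2 + 4 + 4) / 4 = 17/4 = 4.25

Step 2 — sample covariance S[i,j] = (1/(n-1)) · Σ_k (x_{k,i} - mean_i) · (x_{k,j} - mean_j), with n-1 = 3.
  S[A,A] = ((-3.75)·(-3.75) + (0.25)·(0.25) + (2.25)·(2.25) + (1.25)·(1.25)) / 3 = 20.75/3 = 6.9167
  S[A,B] = ((-3.75)·(-1) + (0.25)·(0) + (2.25)·(-1) + (1.25)·(2)) / 3 = 4/3 = 1.3333
  S[A,C] = ((-3.75)·(2.75) + (0.25)·(-2.25) + (2.25)·(-0.25) + (1.25)·(-0.25)) / 3 = -11.75/3 = -3.9167
  S[B,B] = ((-1)·(-1) + (0)·(0) + (-1)·(-1) + (2)·(2)) / 3 = 6/3 = 2
  S[B,C] = ((-1)·(2.75) + (0)·(-2.25) + (-1)·(-0.25) + (2)·(-0.25)) / 3 = -3/3 = -1
  S[C,C] = ((2.75)·(2.75) + (-2.25)·(-2.25) + (-0.25)·(-0.25) + (-0.25)·(-0.25)) / 3 = 12.75/3 = 4.25

S is symmetric (S[j,i] = S[i,j]). Assembling:

S = [[6.9167, 1.3333, -3.9167],
 [1.3333, 2, -1],
 [-3.9167, -1, 4.25]]


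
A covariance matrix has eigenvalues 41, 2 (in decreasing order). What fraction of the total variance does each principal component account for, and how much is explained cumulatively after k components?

Step 1 — total variance = trace(Sigma) = Σ λ_i = 41 + 2 = 43.

Step 2 — fraction explained by component i = λ_i / Σ λ:
  PC1: 41/43 = 0.9535
  PC2: 2/43 = 0.0465

Step 3 — cumulative fraction after k components = (λ_1 + ... + λ_k) / Σ λ:
  k = 1: 41/43 = 0.9535
  k = 2: (41 + 2)/43 = 43/43 = 1

Summary (fraction, with percent):

explained: PC1 0.9535 (95.35%), PC2 0.0465 (4.65%);  cumulative: 0.9535, 1


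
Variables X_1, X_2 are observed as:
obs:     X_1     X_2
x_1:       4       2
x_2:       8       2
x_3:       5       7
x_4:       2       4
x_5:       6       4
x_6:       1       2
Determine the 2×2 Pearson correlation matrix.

Step 1 — column means:
  mean(X_1) = (4 + 8 + 5 + 2 + 6 + 1) / 6 = 26/6 = 4.3333
  mean(X_2) = (2 + 2 + 7 + 4 + 4 + 2) / 6 = 21/6 = 3.5

Step 2 — sample variances and covariances s[i,j] = (1/(n-1)) · Σ_k (x_{k,i} - mean_i) · (x_{k,j} - mean_j), with n-1 = 5:
  s[X_1,X_1] = ((-0.3333)·(-0.3333) + (3.6667)·(3.6667) + (0.6667)·(0.6667) + (-2.3333)·(-2.3333) + (1.6667)·(1.6667) + (-3.3333)·(-3.3333)) / 5 = 33.3333/5 = 6.6667
  s[X_1,X_2] = ((-0.3333)·(-1.5) + (3.6667)·(-1.5) + (0.6667)·(3.5) + (-2.3333)·(0.5) + (1.6667)·(0.5) + (-3.3333)·(-1.5)) / 5 = 2/5 = 0.4
  s[X_2,X_2] = ((-1.5)·(-1.5) + (-1.5)·(-1.5) + (3.5)·(3.5) + (0.5)·(0.5) + (0.5)·(0.5) + (-1.5)·(-1.5)) / 5 = 19.5/5 = 3.9
  Sample standard deviations s_i = √(s[i,i]):
  s(X_1) = √(6.6667) = 2.582
  s(X_2) = √(3.9) = 1.9748

Step 3 — r_{ij} = s_{ij} / (s_i · s_j):
  r[X_1,X_1] = 1 (diagonal).
  r[X_1,X_2] = 0.4 / (2.582 · 1.9748) = 0.4 / 5.099 = 0.0784
  r[X_2,X_2] = 1 (diagonal).

R is symmetric with unit diagonal. Assembling:

R = [[1, 0.0784],
 [0.0784, 1]]


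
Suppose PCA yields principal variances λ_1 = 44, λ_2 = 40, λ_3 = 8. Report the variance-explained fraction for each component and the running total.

Step 1 — total variance = trace(Sigma) = Σ λ_i = 44 + 40 + 8 = 92.

Step 2 — fraction explained by component i = λ_i / Σ λ:
  PC1: 44/92 = 0.4783
  PC2: 40/92 = 0.4348
  PC3: 8/92 = 0.087

Step 3 — cumulative fraction after k components = (λ_1 + ... + λ_k) / Σ λ:
  k = 1: 44/92 = 0.4783
  k = 2: (44 + 40)/92 = 84/92 = 0.913
  k = 3: (44 + 40 + 8)/92 = 92/92 = 1

Summary (fraction, with percent):

explained: PC1 0.4783 (47.83%), PC2 0.4348 (43.48%), PC3 0.087 (8.7%);  cumulative: 0.4783, 0.913, 1


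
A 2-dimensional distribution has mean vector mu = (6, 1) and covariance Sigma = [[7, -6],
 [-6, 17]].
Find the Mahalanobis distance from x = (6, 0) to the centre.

Step 1 — centre the observation: (x - mu) = (0, -1).

Step 2 — invert Sigma. det(Sigma) = 7·17 - (-6)² = 83.
  Sigma^{-1} = (1/det) · [[d, -b], [-b, a]] = [[0.2048, 0.0723],
 [0.0723, 0.0843]].

Step 3 — form the quadratic (x - mu)^T · Sigma^{-1} · (x - mu):
  Sigma^{-1} · (x - mu) = (-0.0723, -0.0843).
  (x - mu)^T · [Sigma^{-1} · (x - mu)] = (0)·(-0.0723) + (-1)·(-0.0843) = 0.0843.

Step 4 — take square root: d = √(0.0843) ≈ 0.2904.

d(x, mu) = √(0.0843) ≈ 0.2904


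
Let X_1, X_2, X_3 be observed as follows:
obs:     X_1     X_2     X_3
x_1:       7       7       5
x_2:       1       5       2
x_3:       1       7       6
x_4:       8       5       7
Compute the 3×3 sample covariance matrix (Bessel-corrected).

Step 1 — column means:
  mean(X_1) = (7 + 1 + 1 + 8) / 4 = 17/4 = 4.25
  mean(X_2) = (7 + 5 + 7 + 5) / 4 = 24/4 = 6
  mean(X_3) = (5 + 2 + 6 + 7) / 4 = 20/4 = 5

Step 2 — sample covariance S[i,j] = (1/(n-1)) · Σ_k (x_{k,i} - mean_i) · (x_{k,j} - mean_j), with n-1 = 3.
  S[X_1,X_1] = ((2.75)·(2.75) + (-3.25)·(-3.25) + (-3.25)·(-3.25) + (3.75)·(3.75)) / 3 = 42.75/3 = 14.25
  S[X_1,X_2] = ((2.75)·(1) + (-3.25)·(-1) + (-3.25)·(1) + (3.75)·(-1)) / 3 = -1/3 = -0.3333
  S[X_1,X_3] = ((2.75)·(0) + (-3.25)·(-3) + (-3.25)·(1) + (3.75)·(2)) / 3 = 14/3 = 4.6667
  S[X_2,X_2] = ((1)·(1) + (-1)·(-1) + (1)·(1) + (-1)·(-1)) / 3 = 4/3 = 1.3333
  S[X_2,X_3] = ((1)·(0) + (-1)·(-3) + (1)·(1) + (-1)·(2)) / 3 = 2/3 = 0.6667
  S[X_3,X_3] = ((0)·(0) + (-3)·(-3) + (1)·(1) + (2)·(2)) / 3 = 14/3 = 4.6667

S is symmetric (S[j,i] = S[i,j]). Assembling:

S = [[14.25, -0.3333, 4.6667],
 [-0.3333, 1.3333, 0.6667],
 [4.6667, 0.6667, 4.6667]]


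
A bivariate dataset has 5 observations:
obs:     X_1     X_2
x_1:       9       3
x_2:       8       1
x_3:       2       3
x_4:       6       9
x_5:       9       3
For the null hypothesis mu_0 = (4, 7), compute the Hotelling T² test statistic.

Step 1 — sample mean vector:
  mean(X_1) = (9 + 8 + 2 + 6 + 9) / 5 = 34/5 = 6.8
  mean(X_2) = (3 + 1 + 3 + 9 + 3) / 5 = 19/5 = 3.8
  x̄ = (6.8, 3.8),  deviation x̄ - mu_0 = (6.8, 3.8) - (4, 7) = (2.8, -3.2).

Step 2 — sample covariance matrix, S[i,j] = (1/(n-1)) · Σ_k (x_{k,i} - mean_i) · (x_{k,j} - mean_j), divisor n-1 = 4:
  S[X_1,X_1] = ((2.2)·(2.2) + (1.2)·(1.2) + (-4.8)·(-4.8) + (-0.8)·(-0.8) + (2.2)·(2.2)) / 4 = 34.8/4 = 8.7
  S[X_1,X_2] = ((2.2)·(-0.8) + (1.2)·(-2.8) + (-4.8)·(-0.8) + (-0.8)·(5.2) + (2.2)·(-0.8)) / 4 = -7.2/4 = -1.8
  S[X_2,X_2] = ((-0.8)·(-0.8) + (-2.8)·(-2.8) + (-0.8)·(-0.8) + (5.2)·(5.2) + (-0.8)·(-0.8)) / 4 = 36.8/4 = 9.2
  S = [[8.7, -1.8],
 [-1.8, 9.2]].

Step 3 — invert S. det(S) = 8.7·9.2 - (-1.8)² = 76.8.
  S^{-1} = (1/det) · [[d, -b], [-b, a]] = [[0.1198, 0.0234],
 [0.0234, 0.1133]].

Step 4 — quadratic form (x̄ - mu_0)^T · S^{-1} · (x̄ - mu_0):
  S^{-1} · (x̄ - mu_0) = (0.2604, -0.2969),
  (x̄ - mu_0)^T · [...] = (2.8)·(0.2604) + (-3.2)·(-0.2969) = 1.6792.

Step 5 — scale by n: T² = 5 · 1.6792 = 8.3958.

T² ≈ 8.3958


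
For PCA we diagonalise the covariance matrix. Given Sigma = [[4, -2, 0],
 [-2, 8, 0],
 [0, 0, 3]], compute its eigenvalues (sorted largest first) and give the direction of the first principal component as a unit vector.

Step 1 — characteristic polynomial p(λ) = det(λI - Sigma) = λ³ - tr·λ² + c_1·λ - det, where tr = trace, c_1 = sum of the principal 2×2 minors, det = det(Sigma):
  tr = 4 + 8 + 3 = 15,
  c_1 = (4·8 - (-2)²) + (4·3 - (0)²) + (8·3 - (0)²) = 28 + 12 + 24 = 64,
  det = 4·(8·3 - (0)²) - (-2)·((-2)·3 - (0)·(0)) + (0)·((-2)·(0) - 8·(0)) = 4·(24) - (-2)·(-6) + (0)·(0) = 84.
  So p(λ) = λ³ - 15λ² + 64λ - 84.
Step 2 — look for an integer root (rational root theorem: any rational root is an integer divisor of 84). Testing λ = 3:
  p(3) = 27 - 135 + 192 - 84 = 0  ✓
  Dividing out (λ - 3): p(λ) = (λ - 3)(λ² - 12λ + 28).
Step 3 — remaining eigenvalues from the quadratic λ² - 12λ + 28 = 0:
  Δ = 12² - 4·28 = 144 - 112 = 32,  λ = (12 ± √32)/2 = (12 ± 5.6569)/2 ≈ 8.8284 or 3.1716.
  Sorted: λ_1 = 8.8284,  λ_2 = 3.1716,  λ_3 = 3  (check: sum = 15 = tr ✓).

Step 4 — unit eigenvector for λ_1 ≈ 8.8284: v spans the null space of (Sigma - λ_1 I), whose rows are
  r_1 = (-4.8284, -2, 0),  r_2 = (-2, -0.8284, 0),  r_3 = (0, 0, -5.8284).
  v is orthogonal to every row, so take v ∝ r_1 × r_3 = ((-2)·(-5.8284) - (0)·(0), (0)·(0) - (-4.8284)·(-5.8284), (-4.8284)·(0) - (-2)·(0)) ≈ (11.6569, -28.1421, 0).
  Let u = (11.6569, -28.1421, 0).
  ||u|| = √((11.6569)² + (-28.1421)² + (0)²) = √(927.862) ≈ 30.4608,  v_1 = u/||u|| ≈ (0.3827, -0.9239, 0) (||v_1|| = 1).

λ_1 = 8.8284,  λ_2 = 3.1716,  λ_3 = 3;  v_1 ≈ (0.3827, -0.9239, 0)


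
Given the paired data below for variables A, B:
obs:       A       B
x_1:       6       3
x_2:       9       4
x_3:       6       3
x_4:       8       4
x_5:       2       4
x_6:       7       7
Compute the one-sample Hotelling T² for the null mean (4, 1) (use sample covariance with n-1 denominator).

Step 1 — sample mean vector:
  mean(A) = (6 + 9 + 6 + 8 + 2 + 7) / 6 = 38/6 = 6.3333
  mean(B) = (3 + 4 + 3 + 4 + 4 + 7) / 6 = 25/6 = 4.1667
  x̄ = (6.3333, 4.1667),  deviation x̄ - mu_0 = (6.3333, 4.1667) - (4, 1) = (2.3333, 3.1667).

Step 2 — sample covariance matrix, S[i,j] = (1/(n-1)) · Σ_k (x_{k,i} - mean_i) · (x_{k,j} - mean_j), divisor n-1 = 5:
  S[A,A] = ((-0.3333)·(-0.3333) + (2.6667)·(2.6667) + (-0.3333)·(-0.3333) + (1.6667)·(1.6667) + (-4.3333)·(-4.3333) + (0.6667)·(0.6667)) / 5 = 29.3333/5 = 5.8667
  S[A,B] = ((-0.3333)·(-1.1667) + (2.6667)·(-0.1667) + (-0.3333)·(-1.1667) + (1.6667)·(-0.1667) + (-4.3333)·(-0.1667) + (0.6667)·(2.8333)) / 5 = 2.6667/5 = 0.5333
  S[B,B] = ((-1.1667)·(-1.1667) + (-0.1667)·(-0.1667) + (-1.1667)·(-1.1667) + (-0.1667)·(-0.1667) + (-0.1667)·(-0.1667) + (2.8333)·(2.8333)) / 5 = 10.8333/5 = 2.1667
  S = [[5.8667, 0.5333],
 [0.5333, 2.1667]].

Step 3 — invert S. det(S) = 5.8667·2.1667 - (0.5333)² = 12.4267.
  S^{-1} = (1/det) · [[d, -b], [-b, a]] = [[0.1744, -0.0429],
 [-0.0429, 0.4721]].

Step 4 — quadratic form (x̄ - mu_0)^T · S^{-1} · (x̄ - mu_0):
  S^{-1} · (x̄ - mu_0) = (0.2709, 1.3948),
  (x̄ - mu_0)^T · [...] = (2.3333)·(0.2709) + (3.1667)·(1.3948) = 5.0492.

Step 5 — scale by n: T² = 6 · 5.0492 = 30.2951.

T² ≈ 30.2951


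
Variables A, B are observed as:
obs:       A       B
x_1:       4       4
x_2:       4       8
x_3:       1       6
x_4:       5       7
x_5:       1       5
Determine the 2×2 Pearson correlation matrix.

Step 1 — column means:
  mean(A) = (4 + 4 + 1 + 5 + 1) / 5 = 15/5 = 3
  mean(B) = (4 + 8 + 6 + 7 + 5) / 5 = 30/5 = 6

Step 2 — sample variances and covariances s[i,j] = (1/(n-1)) · Σ_k (x_{k,i} - mean_i) · (x_{k,j} - mean_j), with n-1 = 4:
  s[A,A] = ((1)·(1) + (1)·(1) + (-2)·(-2) + (2)·(2) + (-2)·(-2)) / 4 = 14/4 = 3.5
  s[A,B] = ((1)·(-2) + (1)·(2) + (-2)·(0) + (2)·(1) + (-2)·(-1)) / 4 = 4/4 = 1
  s[B,B] = ((-2)·(-2) + (2)·(2) + (0)·(0) + (1)·(1) + (-1)·(-1)) / 4 = 10/4 = 2.5
  Sample standard deviations s_i = √(s[i,i]):
  s(A) = √(3.5) = 1.8708
  s(B) = √(2.5) = 1.5811

Step 3 — r_{ij} = s_{ij} / (s_i · s_j):
  r[A,A] = 1 (diagonal).
  r[A,B] = 1 / (1.8708 · 1.5811) = 1 / 2.958 = 0.3381
  r[B,B] = 1 (diagonal).

R is symmetric with unit diagonal. Assembling:

R = [[1, 0.3381],
 [0.3381, 1]]


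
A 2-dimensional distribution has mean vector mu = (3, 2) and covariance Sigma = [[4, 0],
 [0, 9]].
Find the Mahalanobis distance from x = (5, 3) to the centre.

Step 1 — centre the observation: (x - mu) = (2, 1).

Step 2 — invert Sigma. det(Sigma) = 4·9 - (0)² = 36.
  Sigma^{-1} = (1/det) · [[d, -b], [-b, a]] = [[0.25, 0],
 [0, 0.1111]].

Step 3 — form the quadratic (x - mu)^T · Sigma^{-1} · (x - mu):
  Sigma^{-1} · (x - mu) = (0.5, 0.1111).
  (x - mu)^T · [Sigma^{-1} · (x - mu)] = (2)·(0.5) + (1)·(0.1111) = 1.1111.

Step 4 — take square root: d = √(1.1111) ≈ 1.0541.

d(x, mu) = √(1.1111) ≈ 1.0541


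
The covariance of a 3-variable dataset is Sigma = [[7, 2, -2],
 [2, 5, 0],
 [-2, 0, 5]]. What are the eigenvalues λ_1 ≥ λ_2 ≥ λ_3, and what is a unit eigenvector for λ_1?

Step 1 — characteristic polynomial p(λ) = det(λI - Sigma) = λ³ - tr·λ² + c_1·λ - det, where tr = trace, c_1 = sum of the principal 2×2 minors, det = det(Sigma):
  tr = 7 + 5 + 5 = 17,
  c_1 = (7·5 - (2)²) + (7·5 - (-2)²) + (5·5 - (0)²) = 31 + 31 + 25 = 87,
  det = 7·(5·5 - (0)²) - (2)·((2)·5 - (0)·(-2)) + (-2)·((2)·(0) - 5·(-2)) = 7·(25) - (2)·(10) + (-2)·(10) = 135.
  So p(λ) = λ³ - 17λ² + 87λ - 135.
Step 2 — look for an integer root (rational root theorem: any rational root is an integer divisor of 135). Testing λ = 3:
  p(3) = 27 - 153 + 261 - 135 = 0  ✓
  Dividing out (λ - 3): p(λ) = (λ - 3)(λ² - 14λ + 45).
Step 3 — remaining eigenvalues from the quadratic λ² - 14λ + 45 = 0:
  Δ = 14² - 4·45 = 196 - 180 = 16,  λ = (14 ± √16)/2 = (14 ± 4)/2 = 9 or 5.
  Sorted: λ_1 = 9,  λ_2 = 5,  λ_3 = 3  (check: sum = 17 = tr ✓).

Step 4 — unit eigenvector for λ_1 = 9: v spans the null space of (Sigma - λ_1 I), whose rows are
  r_1 = (-2, 2, -2),  r_2 = (2, -4, 0),  r_3 = (-2, 0, -4).
  v is orthogonal to every row, so take v ∝ r_1 × r_2 = ((2)·(0) - (-2)·(-4), (-2)·(2) - (-2)·(0), (-2)·(-4) - (2)·(2)) = (-8, -4, 4).
  Rescale (divide by 4; multiply by -1 so the first nonzero entry is positive): u = (2, 1, -1).
  ||u|| = √((2)² + (1)² + (-1)²) = √(6) ≈ 2.4495,  v_1 = u/||u|| ≈ (0.8165, 0.4082, -0.4082) (||v_1|| = 1).

λ_1 = 9,  λ_2 = 5,  λ_3 = 3;  v_1 ≈ (0.8165, 0.4082, -0.4082)


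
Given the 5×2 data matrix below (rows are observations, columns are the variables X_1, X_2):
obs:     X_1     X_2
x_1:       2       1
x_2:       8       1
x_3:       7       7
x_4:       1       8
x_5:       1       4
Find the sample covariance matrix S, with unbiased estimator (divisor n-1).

Step 1 — column means:
  mean(X_1) = (2 + 8 + 7 + 1 + 1) / 5 = 19/5 = 3.8
  mean(X_2) = (1 + 1 + 7 + 8 + 4) / 5 = 21/5 = 4.2

Step 2 — sample covariance S[i,j] = (1/(n-1)) · Σ_k (x_{k,i} - mean_i) · (x_{k,j} - mean_j), with n-1 = 4.
  S[X_1,X_1] = ((-1.8)·(-1.8) + (4.2)·(4.2) + (3.2)·(3.2) + (-2.8)·(-2.8) + (-2.8)·(-2.8)) / 4 = 46.8/4 = 11.7
  S[X_1,X_2] = ((-1.8)·(-3.2) + (4.2)·(-3.2) + (3.2)·(2.8) + (-2.8)·(3.8) + (-2.8)·(-0.2)) / 4 = -8.8/4 = -2.2
  S[X_2,X_2] = ((-3.2)·(-3.2) + (-3.2)·(-3.2) + (2.8)·(2.8) + (3.8)·(3.8) + (-0.2)·(-0.2)) / 4 = 42.8/4 = 10.7

S is symmetric (S[j,i] = S[i,j]). Assembling:

S = [[11.7, -2.2],
 [-2.2, 10.7]]


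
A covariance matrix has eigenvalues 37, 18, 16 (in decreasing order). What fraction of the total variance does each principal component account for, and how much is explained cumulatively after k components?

Step 1 — total variance = trace(Sigma) = Σ λ_i = 37 + 18 + 16 = 71.

Step 2 — fraction explained by component i = λ_i / Σ λ:
  PC1: 37/71 = 0.5211
  PC2: 18/71 = 0.2535
  PC3: 16/71 = 0.2254

Step 3 — cumulative fraction after k components = (λ_1 + ... + λ_k) / Σ λ:
  k = 1: 37/71 = 0.5211
  k = 2: (37 + 18)/71 = 55/71 = 0.7746
  k = 3: (37 + 18 + 16)/71 = 71/71 = 1

Summary (fraction, with percent):

explained: PC1 0.5211 (52.11%), PC2 0.2535 (25.35%), PC3 0.2254 (22.54%);  cumulative: 0.5211, 0.7746, 1


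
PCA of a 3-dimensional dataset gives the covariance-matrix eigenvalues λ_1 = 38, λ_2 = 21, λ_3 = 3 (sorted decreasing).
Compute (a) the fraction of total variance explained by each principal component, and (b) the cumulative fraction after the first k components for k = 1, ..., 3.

Step 1 — total variance = trace(Sigma) = Σ λ_i = 38 + 21 + 3 = 62.

Step 2 — fraction explained by component i = λ_i / Σ λ:
  PC1: 38/62 = 0.6129
  PC2: 21/62 = 0.3387
  PC3: 3/62 = 0.0484

Step 3 — cumulative fraction after k components = (λ_1 + ... + λ_k) / Σ λ:
  k = 1: 38/62 = 0.6129
  k = 2: (38 + 21)/62 = 59/62 = 0.9516
  k = 3: (38 + 21 + 3)/62 = 62/62 = 1

Summary (fraction, with percent):

explained: PC1 0.6129 (61.29%), PC2 0.3387 (33.87%), PC3 0.0484 (4.84%);  cumulative: 0.6129, 0.9516, 1


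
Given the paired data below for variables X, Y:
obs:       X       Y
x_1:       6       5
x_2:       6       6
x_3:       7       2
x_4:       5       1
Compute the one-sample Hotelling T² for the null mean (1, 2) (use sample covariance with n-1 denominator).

Step 1 — sample mean vector:
  mean(X) = (6 + 6 + 7 + 5) / 4 = 24/4 = 6
  mean(Y) = (5 + 6 + 2 + 1) / 4 = 14/4 = 3.5
  x̄ = (6, 3.5),  deviation x̄ - mu_0 = (6, 3.5) - (1, 2) = (5, 1.5).

Step 2 — sample covariance matrix, S[i,j] = (1/(n-1)) · Σ_k (x_{k,i} - mean_i) · (x_{k,j} - mean_j), divisor n-1 = 3:
  S[X,X] = ((0)·(0) + (0)·(0) + (1)·(1) + (-1)·(-1)) / 3 = 2/3 = 0.6667
  S[X,Y] = ((0)·(1.5) + (0)·(2.5) + (1)·(-1.5) + (-1)·(-2.5)) / 3 = 1/3 = 0.3333
  S[Y,Y] = ((1.5)·(1.5) + (2.5)·(2.5) + (-1.5)·(-1.5) + (-2.5)·(-2.5)) / 3 = 17/3 = 5.6667
  S = [[0.6667, 0.3333],
 [0.3333, 5.6667]].

Step 3 — invert S. det(S) = 0.6667·5.6667 - (0.3333)² = 3.6667.
  S^{-1} = (1/det) · [[d, -b], [-b, a]] = [[1.5455, -0.0909],
 [-0.0909, 0.1818]].

Step 4 — quadratic form (x̄ - mu_0)^T · S^{-1} · (x̄ - mu_0):
  S^{-1} · (x̄ - mu_0) = (7.5909, -0.1818),
  (x̄ - mu_0)^T · [...] = (5)·(7.5909) + (1.5)·(-0.1818) = 37.6818.

Step 5 — scale by n: T² = 4 · 37.6818 = 150.7273.

T² ≈ 150.7273


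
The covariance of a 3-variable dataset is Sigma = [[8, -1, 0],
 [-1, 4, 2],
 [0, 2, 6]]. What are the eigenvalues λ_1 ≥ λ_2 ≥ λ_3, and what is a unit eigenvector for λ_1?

Step 1 — characteristic polynomial p(λ) = det(λI - Sigma) = λ³ - tr·λ² + c_1·λ - det, where tr = trace, c_1 = sum of the principal 2×2 minors, det = det(Sigma):
  tr = 8 + 4 + 6 = 18,
  c_1 = (8·4 - (-1)²) + (8·6 - (0)²) + (4·6 - (2)²) = 31 + 48 + 20 = 99,
  det = 8·(4·6 - (2)²) - (-1)·((-1)·6 - (2)·(0)) + (0)·((-1)·(2) - 4·(0)) = 8·(20) - (-1)·(-6) + (0)·(-2) = 154.
  So p(λ) = λ³ - 18λ² + 99λ - 154.
Step 2 — look for an integer root (rational root theorem: any rational root is an integer divisor of 154). Testing λ = 7:
  p(7) = 343 - 882 + 693 - 154 = 0  ✓
  Dividing out (λ - 7): p(λ) = (λ - 7)(λ² - 11λ + 22).
Step 3 — remaining eigenvalues from the quadratic λ² - 11λ + 22 = 0:
  Δ = 11² - 4·22 = 121 - 88 = 33,  λ = (11 ± √33)/2 = (11 ± 5.7446)/2 ≈ 8.3723 or 2.6277.
  Sorted: λ_1 = 8.3723,  λ_2 = 7,  λ_3 = 2.6277  (check: sum = 18 = tr ✓).

Step 4 — unit eigenvector for λ_1 ≈ 8.3723: v spans the null space of (Sigma - λ_1 I), whose rows are
  r_1 = (-0.3723, -1, 0),  r_2 = (-1, -4.3723, 2),  r_3 = (0, 2, -2.3723).
  v is orthogonal to every row, so take v ∝ r_1 × r_2 = ((-1)·(2) - (0)·(-4.3723), (0)·(-1) - (-0.3723)·(2), (-0.3723)·(-4.3723) - (-1)·(-1)) ≈ (-2, 0.7446, 0.6277).
  Rescale (multiply by -1 so the first nonzero entry is positive): u = (2, -0.7446, -0.6277).
  ||u|| = √((2)² + (-0.7446)² + (-0.6277)²) = √(4.9484) ≈ 2.2245,  v_1 = u/||u|| ≈ (0.8991, -0.3347, -0.2822) (||v_1|| = 1).

λ_1 = 8.3723,  λ_2 = 7,  λ_3 = 2.6277;  v_1 ≈ (0.8991, -0.3347, -0.2822)


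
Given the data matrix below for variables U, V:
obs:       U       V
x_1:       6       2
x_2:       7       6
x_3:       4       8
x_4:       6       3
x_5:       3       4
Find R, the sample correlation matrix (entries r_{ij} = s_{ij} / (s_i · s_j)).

Step 1 — column means:
  mean(U) = (6 + 7 + 4 + 6 + 3) / 5 = 26/5 = 5.2
  mean(V) = (2 + 6 + 8 + 3 + 4) / 5 = 23/5 = 4.6

Step 2 — sample variances and covariances s[i,j] = (1/(n-1)) · Σ_k (x_{k,i} - mean_i) · (x_{k,j} - mean_j), with n-1 = 4:
  s[U,U] = ((0.8)·(0.8) + (1.8)·(1.8) + (-1.2)·(-1.2) + (0.8)·(0.8) + (-2.2)·(-2.2)) / 4 = 10.8/4 = 2.7
  s[U,V] = ((0.8)·(-2.6) + (1.8)·(1.4) + (-1.2)·(3.4) + (0.8)·(-1.6) + (-2.2)·(-0.6)) / 4 = -3.6/4 = -0.9
  s[V,V] = ((-2.6)·(-2.6) + (1.4)·(1.4) + (3.4)·(3.4) + (-1.6)·(-1.6) + (-0.6)·(-0.6)) / 4 = 23.2/4 = 5.8
  Sample standard deviations s_i = √(s[i,i]):
  s(U) = √(2.7) = 1.6432
  s(V) = √(5.8) = 2.4083

Step 3 — r_{ij} = s_{ij} / (s_i · s_j):
  r[U,U] = 1 (diagonal).
  r[U,V] = -0.9 / (1.6432 · 2.4083) = -0.9 / 3.9573 = -0.2274
  r[V,V] = 1 (diagonal).

R is symmetric with unit diagonal. Assembling:

R = [[1, -0.2274],
 [-0.2274, 1]]


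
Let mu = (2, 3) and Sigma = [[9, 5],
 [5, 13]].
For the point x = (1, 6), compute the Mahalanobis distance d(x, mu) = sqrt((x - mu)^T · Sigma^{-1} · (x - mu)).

Step 1 — centre the observation: (x - mu) = (-1, 3).

Step 2 — invert Sigma. det(Sigma) = 9·13 - (5)² = 92.
  Sigma^{-1} = (1/det) · [[d, -b], [-b, a]] = [[0.1413, -0.0543],
 [-0.0543, 0.0978]].

Step 3 — form the quadratic (x - mu)^T · Sigma^{-1} · (x - mu):
  Sigma^{-1} · (x - mu) = (-0.3043, 0.3478).
  (x - mu)^T · [Sigma^{-1} · (x - mu)] = (-1)·(-0.3043) + (3)·(0.3478) = 1.3478.

Step 4 — take square root: d = √(1.3478) ≈ 1.161.

d(x, mu) = √(1.3478) ≈ 1.161


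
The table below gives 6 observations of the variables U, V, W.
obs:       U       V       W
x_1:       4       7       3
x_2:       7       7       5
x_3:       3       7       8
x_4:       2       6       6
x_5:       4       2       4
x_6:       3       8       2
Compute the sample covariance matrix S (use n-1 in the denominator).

Step 1 — column means:
  mean(U) = (4 + 7 + 3 + 2 + 4 + 3) / 6 = 23/6 = 3.8333
  mean(V) = (7 + 7 + 7 + 6 + 2 + 8) / 6 = 37/6 = 6.1667
  mean(W) = (3 + 5 + 8 + 6 + 4 + 2) / 6 = 28/6 = 4.6667

Step 2 — sample covariance S[i,j] = (1/(n-1)) · Σ_k (x_{k,i} - mean_i) · (x_{k,j} - mean_j), with n-1 = 5.
  S[U,U] = ((0.1667)·(0.1667) + (3.1667)·(3.1667) + (-0.8333)·(-0.8333) + (-1.8333)·(-1.8333) + (0.1667)·(0.1667) + (-0.8333)·(-0.8333)) / 5 = 14.8333/5 = 2.9667
  S[U,V] = ((0.1667)·(0.8333) + (3.1667)·(0.8333) + (-0.8333)·(0.8333) + (-1.8333)·(-0.1667) + (0.1667)·(-4.1667) + (-0.8333)·(1.8333)) / 5 = 0.1667/5 = 0.0333
  S[U,W] = ((0.1667)·(-1.6667) + (3.1667)·(0.3333) + (-0.8333)·(3.3333) + (-1.8333)·(1.3333) + (0.1667)·(-0.6667) + (-0.8333)·(-2.6667)) / 5 = -2.3333/5 = -0.4667
  S[V,V] = ((0.8333)·(0.8333) + (0.8333)·(0.8333) + (0.8333)·(0.8333) + (-0.1667)·(-0.1667) + (-4.1667)·(-4.1667) + (1.8333)·(1.8333)) / 5 = 22.8333/5 = 4.5667
  S[V,W] = ((0.8333)·(-1.6667) + (0.8333)·(0.3333) + (0.8333)·(3.3333) + (-0.1667)·(1.3333) + (-4.1667)·(-0.6667) + (1.8333)·(-2.6667)) / 5 = -0.6667/5 = -0.1333
  S[W,W] = ((-1.6667)·(-1.6667) + (0.3333)·(0.3333) + (3.3333)·(3.3333) + (1.3333)·(1.3333) + (-0.6667)·(-0.6667) + (-2.6667)·(-2.6667)) / 5 = 23.3333/5 = 4.6667

S is symmetric (S[j,i] = S[i,j]). Assembling:

S = [[2.9667, 0.0333, -0.4667],
 [0.0333, 4.5667, -0.1333],
 [-0.4667, -0.1333, 4.6667]]


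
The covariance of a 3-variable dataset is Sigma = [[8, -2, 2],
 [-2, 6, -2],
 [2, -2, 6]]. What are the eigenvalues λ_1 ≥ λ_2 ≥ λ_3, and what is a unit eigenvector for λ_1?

Step 1 — characteristic polynomial p(λ) = det(λI - Sigma) = λ³ - tr·λ² + c_1·λ - det, where tr = trace, c_1 = sum of the principal 2×2 minors, det = det(Sigma):
  tr = 8 + 6 + 6 = 20,
  c_1 = (8·6 - (-2)²) + (8·6 - (2)²) + (6·6 - (-2)²) = 44 + 44 + 32 = 120,
  det = 8·(6·6 - (-2)²) - (-2)·((-2)·6 - (-2)·(2)) + (2)·((-2)·(-2) - 6·(2)) = 8·(32) - (-2)·(-8) + (2)·(-8) = 224.
  So p(λ) = λ³ - 20λ² + 120λ - 224.
Step 2 — look for an integer root (rational root theorem: any rational root is an integer divisor of 224). Testing λ = 4:
  p(4) = 64 - 320 + 480 - 224 = 0  ✓
  Dividing out (λ - 4): p(λ) = (λ - 4)(λ² - 16λ + 56).
Step 3 — remaining eigenvalues from the quadratic λ² - 16λ + 56 = 0:
  Δ = 16² - 4·56 = 256 - 224 = 32,  λ = (16 ± √32)/2 = (16 ± 5.6569)/2 ≈ 10.8284 or 5.1716.
  Sorted: λ_1 = 10.8284,  λ_2 = 5.1716,  λ_3 = 4  (check: sum = 20 = tr ✓).

Step 4 — unit eigenvector for λ_1 ≈ 10.8284: v spans the null space of (Sigma - λ_1 I), whose rows are
  r_1 = (-2.8284, -2, 2),  r_2 = (-2, -4.8284, -2),  r_3 = (2, -2, -4.8284).
  v is orthogonal to every row, so take v ∝ r_1 × r_2 = ((-2)·(-2) - (2)·(-4.8284), (2)·(-2) - (-2.8284)·(-2), (-2.8284)·(-4.8284) - (-2)·(-2)) ≈ (13.6569, -9.6569, 9.6569).
  Let u = (13.6569, -9.6569, 9.6569).
  ||u|| = √((13.6569)² + (-9.6569)² + (9.6569)²) = √(373.0193) ≈ 19.3137,  v_1 = u/||u|| ≈ (0.7071, -0.5, 0.5) (||v_1|| = 1).

λ_1 = 10.8284,  λ_2 = 5.1716,  λ_3 = 4;  v_1 ≈ (0.7071, -0.5, 0.5)


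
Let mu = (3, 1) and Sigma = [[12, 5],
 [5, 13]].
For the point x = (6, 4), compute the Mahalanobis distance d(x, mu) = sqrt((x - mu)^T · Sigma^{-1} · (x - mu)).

Step 1 — centre the observation: (x - mu) = (3, 3).

Step 2 — invert Sigma. det(Sigma) = 12·13 - (5)² = 131.
  Sigma^{-1} = (1/det) · [[d, -b], [-b, a]] = [[0.0992, -0.0382],
 [-0.0382, 0.0916]].

Step 3 — form the quadratic (x - mu)^T · Sigma^{-1} · (x - mu):
  Sigma^{-1} · (x - mu) = (0.1832, 0.1603).
  (x - mu)^T · [Sigma^{-1} · (x - mu)] = (3)·(0.1832) + (3)·(0.1603) = 1.0305.

Step 4 — take square root: d = √(1.0305) ≈ 1.0152.

d(x, mu) = √(1.0305) ≈ 1.0152


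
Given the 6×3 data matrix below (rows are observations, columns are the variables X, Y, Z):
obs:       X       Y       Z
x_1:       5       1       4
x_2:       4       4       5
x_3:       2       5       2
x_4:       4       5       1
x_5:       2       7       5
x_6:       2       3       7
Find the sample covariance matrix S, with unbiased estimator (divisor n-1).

Step 1 — column means:
  mean(X) = (5 + 4 + 2 + 4 + 2 + 2) / 6 = 19/6 = 3.1667
  mean(Y) = (1 + 4 + 5 + 5 + 7 + 3) / 6 = 25/6 = 4.1667
  mean(Z) = (4 + 5 + 2 + 1 + 5 + 7) / 6 = 24/6 = 4

Step 2 — sample covariance S[i,j] = (1/(n-1)) · Σ_k (x_{k,i} - mean_i) · (x_{k,j} - mean_j), with n-1 = 5.
  S[X,X] = ((1.8333)·(1.8333) + (0.8333)·(0.8333) + (-1.1667)·(-1.1667) + (0.8333)·(0.8333) + (-1.1667)·(-1.1667) + (-1.1667)·(-1.1667)) / 5 = 8.8333/5 = 1.7667
  S[X,Y] = ((1.8333)·(-3.1667) + (0.8333)·(-0.1667) + (-1.1667)·(0.8333) + (0.8333)·(0.8333) + (-1.1667)·(2.8333) + (-1.1667)·(-1.1667)) / 5 = -8.1667/5 = -1.6333
  S[X,Z] = ((1.8333)·(0) + (0.8333)·(1) + (-1.1667)·(-2) + (0.8333)·(-3) + (-1.1667)·(1) + (-1.1667)·(3)) / 5 = -4/5 = -0.8
  S[Y,Y] = ((-3.1667)·(-3.1667) + (-0.1667)·(-0.1667) + (0.8333)·(0.8333) + (0.8333)·(0.8333) + (2.8333)·(2.8333) + (-1.1667)·(-1.1667)) / 5 = 20.8333/5 = 4.1667
  S[Y,Z] = ((-3.1667)·(0) + (-0.1667)·(1) + (0.8333)·(-2) + (0.8333)·(-3) + (2.8333)·(1) + (-1.1667)·(3)) / 5 = -5/5 = -1
  S[Z,Z] = ((0)·(0) + (1)·(1) + (-2)·(-2) + (-3)·(-3) + (1)·(1) + (3)·(3)) / 5 = 24/5 = 4.8

S is symmetric (S[j,i] = S[i,j]). Assembling:

S = [[1.7667, -1.6333, -0.8],
 [-1.6333, 4.1667, -1],
 [-0.8, -1, 4.8]]


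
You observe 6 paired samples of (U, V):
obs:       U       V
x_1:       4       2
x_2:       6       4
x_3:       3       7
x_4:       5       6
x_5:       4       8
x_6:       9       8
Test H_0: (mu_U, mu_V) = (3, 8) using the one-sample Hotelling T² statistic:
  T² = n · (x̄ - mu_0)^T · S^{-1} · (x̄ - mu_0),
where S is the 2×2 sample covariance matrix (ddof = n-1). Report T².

Step 1 — sample mean vector:
  mean(U) = (4 + 6 + 3 + 5 + 4 + 9) / 6 = 31/6 = 5.1667
  mean(V) = (2 + 4 + 7 + 6 + 8 + 8) / 6 = 35/6 = 5.8333
  x̄ = (5.1667, 5.8333),  deviation x̄ - mu_0 = (5.1667, 5.8333) - (3, 8) = (2.1667, -2.1667).

Step 2 — sample covariance matrix, S[i,j] = (1/(n-1)) · Σ_k (x_{k,i} - mean_i) · (x_{k,j} - mean_j), divisor n-1 = 5:
  S[U,U] = ((-1.1667)·(-1.1667) + (0.8333)·(0.8333) + (-2.1667)·(-2.1667) + (-0.1667)·(-0.1667) + (-1.1667)·(-1.1667) + (3.8333)·(3.8333)) / 5 = 22.8333/5 = 4.5667
  S[U,V] = ((-1.1667)·(-3.8333) + (0.8333)·(-1.8333) + (-2.1667)·(1.1667) + (-0.1667)·(0.1667) + (-1.1667)·(2.1667) + (3.8333)·(2.1667)) / 5 = 6.1667/5 = 1.2333
  S[V,V] = ((-3.8333)·(-3.8333) + (-1.8333)·(-1.8333) + (1.1667)·(1.1667) + (0.1667)·(0.1667) + (2.1667)·(2.1667) + (2.1667)·(2.1667)) / 5 = 28.8333/5 = 5.7667
  S = [[4.5667, 1.2333],
 [1.2333, 5.7667]].

Step 3 — invert S. det(S) = 4.5667·5.7667 - (1.2333)² = 24.8133.
  S^{-1} = (1/det) · [[d, -b], [-b, a]] = [[0.2324, -0.0497],
 [-0.0497, 0.184]].

Step 4 — quadratic form (x̄ - mu_0)^T · S^{-1} · (x̄ - mu_0):
  S^{-1} · (x̄ - mu_0) = (0.6112, -0.5064),
  (x̄ - mu_0)^T · [...] = (2.1667)·(0.6112) + (-2.1667)·(-0.5064) = 2.4216.

Step 5 — scale by n: T² = 6 · 2.4216 = 14.5298.

T² ≈ 14.5298


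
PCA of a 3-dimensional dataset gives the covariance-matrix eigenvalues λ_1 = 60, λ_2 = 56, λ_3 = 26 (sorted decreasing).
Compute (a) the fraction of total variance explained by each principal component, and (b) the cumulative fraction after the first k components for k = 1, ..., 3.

Step 1 — total variance = trace(Sigma) = Σ λ_i = 60 + 56 + 26 = 142.

Step 2 — fraction explained by component i = λ_i / Σ λ:
  PC1: 60/142 = 0.4225
  PC2: 56/142 = 0.3944
  PC3: 26/142 = 0.1831

Step 3 — cumulative fraction after k components = (λ_1 + ... + λ_k) / Σ λ:
  k = 1: 60/142 = 0.4225
  k = 2: (60 + 56)/142 = 116/142 = 0.8169
  k = 3: (60 + 56 + 26)/142 = 142/142 = 1

Summary (fraction, with percent):

explained: PC1 0.4225 (42.25%), PC2 0.3944 (39.44%), PC3 0.1831 (18.31%);  cumulative: 0.4225, 0.8169, 1


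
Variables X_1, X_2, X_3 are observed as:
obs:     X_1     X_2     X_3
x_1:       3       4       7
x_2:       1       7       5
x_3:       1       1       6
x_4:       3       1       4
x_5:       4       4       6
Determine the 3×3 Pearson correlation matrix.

Step 1 — column means:
  mean(X_1) = (3 + 1 + 1 + 3 + 4) / 5 = 12/5 = 2.4
  mean(X_2) = (4 + 7 + 1 + 1 + 4) / 5 = 17/5 = 3.4
  mean(X_3) = (7 + 5 + 6 + 4 + 6) / 5 = 28/5 = 5.6

Step 2 — sample variances and covariances s[i,j] = (1/(n-1)) · Σ_k (x_{k,i} - mean_i) · (x_{k,j} - mean_j), with n-1 = 4:
  s[X_1,X_1] = ((0.6)·(0.6) + (-1.4)·(-1.4) + (-1.4)·(-1.4) + (0.6)·(0.6) + (1.6)·(1.6)) / 4 = 7.2/4 = 1.8
  s[X_1,X_2] = ((0.6)·(0.6) + (-1.4)·(3.6) + (-1.4)·(-2.4) + (0.6)·(-2.4) + (1.6)·(0.6)) / 4 = -1.8/4 = -0.45
  s[X_1,X_3] = ((0.6)·(1.4) + (-1.4)·(-0.6) + (-1.4)·(0.4) + (0.6)·(-1.6) + (1.6)·(0.4)) / 4 = 0.8/4 = 0.2
  s[X_2,X_2] = ((0.6)·(0.6) + (3.6)·(3.6) + (-2.4)·(-2.4) + (-2.4)·(-2.4) + (0.6)·(0.6)) / 4 = 25.2/4 = 6.3
  s[X_2,X_3] = ((0.6)·(1.4) + (3.6)·(-0.6) + (-2.4)·(0.4) + (-2.4)·(-1.6) + (0.6)·(0.4)) / 4 = 1.8/4 = 0.45
  s[X_3,X_3] = ((1.4)·(1.4) + (-0.6)·(-0.6) + (0.4)·(0.4) + (-1.6)·(-1.6) + (0.4)·(0.4)) / 4 = 5.2/4 = 1.3
  Sample standard deviations s_i = √(s[i,i]):
  s(X_1) = √(1.8) = 1.3416
  s(X_2) = √(6.3) = 2.51
  s(X_3) = √(1.3) = 1.1402

Step 3 — r_{ij} = s_{ij} / (s_i · s_j):
  r[X_1,X_1] = 1 (diagonal).
  r[X_1,X_2] = -0.45 / (1.3416 · 2.51) = -0.45 / 3.3675 = -0.1336
  r[X_1,X_3] = 0.2 / (1.3416 · 1.1402) = 0.2 / 1.5297 = 0.1307
  r[X_2,X_2] = 1 (diagonal).
  r[X_2,X_3] = 0.45 / (2.51 · 1.1402) = 0.45 / 2.8618 = 0.1572
  r[X_3,X_3] = 1 (diagonal).

R is symmetric with unit diagonal. Assembling:

R = [[1, -0.1336, 0.1307],
 [-0.1336, 1, 0.1572],
 [0.1307, 0.1572, 1]]


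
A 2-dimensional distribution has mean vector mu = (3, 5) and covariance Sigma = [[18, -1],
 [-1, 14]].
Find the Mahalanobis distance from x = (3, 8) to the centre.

Step 1 — centre the observation: (x - mu) = (0, 3).

Step 2 — invert Sigma. det(Sigma) = 18·14 - (-1)² = 251.
  Sigma^{-1} = (1/det) · [[d, -b], [-b, a]] = [[0.0558, 0.004],
 [0.004, 0.0717]].

Step 3 — form the quadratic (x - mu)^T · Sigma^{-1} · (x - mu):
  Sigma^{-1} · (x - mu) = (0.012, 0.2151).
  (x - mu)^T · [Sigma^{-1} · (x - mu)] = (0)·(0.012) + (3)·(0.2151) = 0.6454.

Step 4 — take square root: d = √(0.6454) ≈ 0.8034.

d(x, mu) = √(0.6454) ≈ 0.8034


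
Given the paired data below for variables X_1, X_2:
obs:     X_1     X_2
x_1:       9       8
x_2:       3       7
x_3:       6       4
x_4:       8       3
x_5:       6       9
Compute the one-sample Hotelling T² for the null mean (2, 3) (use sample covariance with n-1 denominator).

Step 1 — sample mean vector:
  mean(X_1) = (9 + 3 + 6 + 8 + 6) / 5 = 32/5 = 6.4
  mean(X_2) = (8 + 7 + 4 + 3 + 9) / 5 = 31/5 = 6.2
  x̄ = (6.4, 6.2),  deviation x̄ - mu_0 = (6.4, 6.2) - (2, 3) = (4.4, 3.2).

Step 2 — sample covariance matrix, S[i,j] = (1/(n-1)) · Σ_k (x_{k,i} - mean_i) · (x_{k,j} - mean_j), divisor n-1 = 4:
  S[X_1,X_1] = ((2.6)·(2.6) + (-3.4)·(-3.4) + (-0.4)·(-0.4) + (1.6)·(1.6) + (-0.4)·(-0.4)) / 4 = 21.2/4 = 5.3
  S[X_1,X_2] = ((2.6)·(1.8) + (-3.4)·(0.8) + (-0.4)·(-2.2) + (1.6)·(-3.2) + (-0.4)·(2.8)) / 4 = -3.4/4 = -0.85
  S[X_2,X_2] = ((1.8)·(1.8) + (0.8)·(0.8) + (-2.2)·(-2.2) + (-3.2)·(-3.2) + (2.8)·(2.8)) / 4 = 26.8/4 = 6.7
  S = [[5.3, -0.85],
 [-0.85, 6.7]].

Step 3 — invert S. det(S) = 5.3·6.7 - (-0.85)² = 34.7875.
  S^{-1} = (1/det) · [[d, -b], [-b, a]] = [[0.1926, 0.0244],
 [0.0244, 0.1524]].

Step 4 — quadratic form (x̄ - mu_0)^T · S^{-1} · (x̄ - mu_0):
  S^{-1} · (x̄ - mu_0) = (0.9256, 0.595),
  (x̄ - mu_0)^T · [...] = (4.4)·(0.9256) + (3.2)·(0.595) = 5.9769.

Step 5 — scale by n: T² = 5 · 5.9769 = 29.8843.

T² ≈ 29.8843


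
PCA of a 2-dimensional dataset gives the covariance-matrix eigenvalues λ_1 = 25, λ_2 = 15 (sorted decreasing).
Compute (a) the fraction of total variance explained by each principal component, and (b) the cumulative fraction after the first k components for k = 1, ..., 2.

Step 1 — total variance = trace(Sigma) = Σ λ_i = 25 + 15 = 40.

Step 2 — fraction explained by component i = λ_i / Σ λ:
  PC1: 25/40 = 0.625
  PC2: 15/40 = 0.375

Step 3 — cumulative fraction after k components = (λ_1 + ... + λ_k) / Σ λ:
  k = 1: 25/40 = 0.625
  k = 2: (25 + 15)/40 = 40/40 = 1

Summary (fraction, with percent):

explained: PC1 0.625 (62.5%), PC2 0.375 (37.5%);  cumulative: 0.625, 1


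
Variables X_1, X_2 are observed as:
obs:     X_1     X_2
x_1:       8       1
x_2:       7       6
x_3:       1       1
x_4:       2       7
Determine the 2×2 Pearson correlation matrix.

Step 1 — column means:
  mean(X_1) = (8 + 7 + 1 + 2) / 4 = 18/4 = 4.5
  mean(X_2) = (1 + 6 + 1 + 7) / 4 = 15/4 = 3.75

Step 2 — sample variances and covariances s[i,j] = (1/(n-1)) · Σ_k (x_{k,i} - mean_i) · (x_{k,j} - mean_j), with n-1 = 3:
  s[X_1,X_1] = ((3.5)·(3.5) + (2.5)·(2.5) + (-3.5)·(-3.5) + (-2.5)·(-2.5)) / 3 = 37/3 = 12.3333
  s[X_1,X_2] = ((3.5)·(-2.75) + (2.5)·(2.25) + (-3.5)·(-2.75) + (-2.5)·(3.25)) / 3 = -2.5/3 = -0.8333
  s[X_2,X_2] = ((-2.75)·(-2.75) + (2.25)·(2.25) + (-2.75)·(-2.75) + (3.25)·(3.25)) / 3 = 30.75/3 = 10.25
  Sample standard deviations s_i = √(s[i,i]):
  s(X_1) = √(12.3333) = 3.5119
  s(X_2) = √(10.25) = 3.2016

Step 3 — r_{ij} = s_{ij} / (s_i · s_j):
  r[X_1,X_1] = 1 (diagonal).
  r[X_1,X_2] = -0.8333 / (3.5119 · 3.2016) = -0.8333 / 11.2435 = -0.0741
  r[X_2,X_2] = 1 (diagonal).

R is symmetric with unit diagonal. Assembling:

R = [[1, -0.0741],
 [-0.0741, 1]]


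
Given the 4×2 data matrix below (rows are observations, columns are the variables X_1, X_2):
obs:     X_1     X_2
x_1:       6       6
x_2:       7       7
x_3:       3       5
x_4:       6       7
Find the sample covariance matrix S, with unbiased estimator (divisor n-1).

Step 1 — column means:
  mean(X_1) = (6 + 7 + 3 + 6) / 4 = 22/4 = 5.5
  mean(X_2) = (6 + 7 + 5 + 7) / 4 = 25/4 = 6.25

Step 2 — sample covariance S[i,j] = (1/(n-1)) · Σ_k (x_{k,i} - mean_i) · (x_{k,j} - mean_j), with n-1 = 3.
  S[X_1,X_1] = ((0.5)·(0.5) + (1.5)·(1.5) + (-2.5)·(-2.5) + (0.5)·(0.5)) / 3 = 9/3 = 3
  S[X_1,X_2] = ((0.5)·(-0.25) + (1.5)·(0.75) + (-2.5)·(-1.25) + (0.5)·(0.75)) / 3 = 4.5/3 = 1.5
  S[X_2,X_2] = ((-0.25)·(-0.25) + (0.75)·(0.75) + (-1.25)·(-1.25) + (0.75)·(0.75)) / 3 = 2.75/3 = 0.9167

S is symmetric (S[j,i] = S[i,j]). Assembling:

S = [[3, 1.5],
 [1.5, 0.9167]]
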